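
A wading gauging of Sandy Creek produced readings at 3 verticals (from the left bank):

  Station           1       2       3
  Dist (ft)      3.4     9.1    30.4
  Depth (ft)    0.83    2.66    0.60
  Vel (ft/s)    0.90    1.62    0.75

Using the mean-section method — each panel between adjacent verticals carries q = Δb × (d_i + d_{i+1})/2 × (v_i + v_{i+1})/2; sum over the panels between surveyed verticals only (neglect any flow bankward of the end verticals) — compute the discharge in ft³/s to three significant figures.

Panel 1-2: Δb = 5.7 ft, d̄ = (0.83+2.66)/2 = 1.745, v̄ = (0.90+1.62)/2 = 1.26 → q = 5.7×1.745×1.26 = 12.53 ft³/s
Panel 2-3: Δb = 21.3 ft, d̄ = (2.66+0.60)/2 = 1.63, v̄ = (1.62+0.75)/2 = 1.185 → q = 21.3×1.63×1.185 = 41.14 ft³/s
Q = Σ q = 53.67 ft³/s

53.7 ft³/s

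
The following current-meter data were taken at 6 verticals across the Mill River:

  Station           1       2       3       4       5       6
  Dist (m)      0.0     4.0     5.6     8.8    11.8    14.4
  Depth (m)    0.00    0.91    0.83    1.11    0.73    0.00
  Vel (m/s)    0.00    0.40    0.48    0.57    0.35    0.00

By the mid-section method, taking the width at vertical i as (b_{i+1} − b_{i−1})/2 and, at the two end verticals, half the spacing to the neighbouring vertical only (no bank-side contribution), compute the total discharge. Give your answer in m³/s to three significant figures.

4.65 m³/s

w_2 = (5.6 − 0.0)/2 = 2.8 m; q_2 = 0.40 × 0.91 × 2.8 = 1.019 m³/s
w_3 = (8.8 − 4.0)/2 = 2.4 m; q_3 = 0.48 × 0.83 × 2.4 = 0.9562 m³/s
w_4 = (11.8 − 5.6)/2 = 3.1 m; q_4 = 0.57 × 1.11 × 3.1 = 1.961 m³/s
w_5 = (14.4 − 8.8)/2 = 2.8 m; q_5 = 0.35 × 0.73 × 2.8 = 0.7154 m³/s
Stations 1, 6 contribute zero (depth or velocity is 0).
Q = Σ qᵢ = 4.652 m³/s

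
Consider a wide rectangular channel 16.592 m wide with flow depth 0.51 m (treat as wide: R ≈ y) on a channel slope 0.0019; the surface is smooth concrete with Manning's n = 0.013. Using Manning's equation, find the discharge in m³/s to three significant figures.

A = b·y = 16.592 × 0.51 = 8.462 m²
Wide channel: R ≈ y = 0.51 m
Q = (1/n)·A·R^(2/3)·S^(1/2) = (1/0.013) × 8.462 × 0.5100^(2/3) × 0.0019^(1/2) = 18.11 m³/s

18.1 m³/s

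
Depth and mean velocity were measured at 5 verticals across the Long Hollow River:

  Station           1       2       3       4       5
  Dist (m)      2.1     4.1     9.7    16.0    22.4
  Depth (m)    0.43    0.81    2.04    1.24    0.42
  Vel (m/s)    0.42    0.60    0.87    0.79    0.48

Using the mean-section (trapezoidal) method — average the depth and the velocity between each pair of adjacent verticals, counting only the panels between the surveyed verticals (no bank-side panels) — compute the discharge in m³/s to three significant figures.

18.4 m³/s

Panel 1-2: Δb = 2 m, d̄ = (0.43+0.81)/2 = 0.62, v̄ = (0.42+0.60)/2 = 0.51 → q = 2×0.62×0.51 = 0.6324 m³/s
Panel 2-3: Δb = 5.6 m, d̄ = (0.81+2.04)/2 = 1.425, v̄ = (0.60+0.87)/2 = 0.735 → q = 5.6×1.425×0.735 = 5.865 m³/s
Panel 3-4: Δb = 6.3 m, d̄ = (2.04+1.24)/2 = 1.64, v̄ = (0.87+0.79)/2 = 0.83 → q = 6.3×1.64×0.83 = 8.576 m³/s
Panel 4-5: Δb = 6.4 m, d̄ = (1.24+0.42)/2 = 0.83, v̄ = (0.79+0.48)/2 = 0.635 → q = 6.4×0.83×0.635 = 3.373 m³/s
Q = Σ q = 18.45 m³/s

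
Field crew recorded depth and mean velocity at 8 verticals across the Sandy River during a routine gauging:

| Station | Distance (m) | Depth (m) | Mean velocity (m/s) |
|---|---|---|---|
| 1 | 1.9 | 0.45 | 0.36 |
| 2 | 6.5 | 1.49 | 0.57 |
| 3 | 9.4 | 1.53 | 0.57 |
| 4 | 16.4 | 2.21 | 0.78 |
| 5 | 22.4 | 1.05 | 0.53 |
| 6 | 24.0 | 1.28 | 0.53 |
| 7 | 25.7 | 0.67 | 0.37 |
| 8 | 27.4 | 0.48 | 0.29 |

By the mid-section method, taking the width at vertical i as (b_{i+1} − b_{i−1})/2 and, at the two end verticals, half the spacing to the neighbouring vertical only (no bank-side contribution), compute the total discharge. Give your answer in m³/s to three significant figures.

22.9 m³/s

w_1 = (6.5 − 1.9)/2 = 2.3 m; q_1 = 0.36 × 0.45 × 2.3 = 0.3726 m³/s
w_2 = (9.4 − 1.9)/2 = 3.75 m; q_2 = 0.57 × 1.49 × 3.75 = 3.185 m³/s
w_3 = (16.4 − 6.5)/2 = 4.95 m; q_3 = 0.57 × 1.53 × 4.95 = 4.317 m³/s
w_4 = (22.4 − 9.4)/2 = 6.5 m; q_4 = 0.78 × 2.21 × 6.5 = 11.20 m³/s
w_5 = (24.0 − 16.4)/2 = 3.8 m; q_5 = 0.53 × 1.05 × 3.8 = 2.115 m³/s
w_6 = (25.7 − 22.4)/2 = 1.65 m; q_6 = 0.53 × 1.28 × 1.65 = 1.119 m³/s
w_7 = (27.4 − 24.0)/2 = 1.7 m; q_7 = 0.37 × 0.67 × 1.7 = 0.4214 m³/s
w_8 = (27.4 − 25.7)/2 = 0.85 m; q_8 = 0.29 × 0.48 × 0.85 = 0.1183 m³/s
Q = Σ qᵢ = 22.85 m³/s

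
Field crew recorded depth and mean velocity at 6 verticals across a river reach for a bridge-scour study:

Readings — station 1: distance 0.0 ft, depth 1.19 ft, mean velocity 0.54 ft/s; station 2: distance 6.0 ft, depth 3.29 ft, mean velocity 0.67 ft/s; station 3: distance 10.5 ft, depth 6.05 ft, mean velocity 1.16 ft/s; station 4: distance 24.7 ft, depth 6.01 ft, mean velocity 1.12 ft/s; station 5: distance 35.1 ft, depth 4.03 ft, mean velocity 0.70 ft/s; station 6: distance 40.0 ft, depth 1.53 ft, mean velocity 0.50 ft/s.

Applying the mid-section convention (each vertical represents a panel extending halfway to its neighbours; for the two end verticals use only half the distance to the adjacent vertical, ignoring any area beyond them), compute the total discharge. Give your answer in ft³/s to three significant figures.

185 ft³/s

w_1 = (6.0 − 0.0)/2 = 3 ft; q_1 = 0.54 × 1.19 × 3 = 1.928 ft³/s
w_2 = (10.5 − 0.0)/2 = 5.25 ft; q_2 = 0.67 × 3.29 × 5.25 = 11.57 ft³/s
w_3 = (24.7 − 6.0)/2 = 9.35 ft; q_3 = 1.16 × 6.05 × 9.35 = 65.62 ft³/s
w_4 = (35.1 − 10.5)/2 = 12.3 ft; q_4 = 1.12 × 6.01 × 12.3 = 82.79 ft³/s
w_5 = (40.0 − 24.7)/2 = 7.65 ft; q_5 = 0.70 × 4.03 × 7.65 = 21.58 ft³/s
w_6 = (40.0 − 35.1)/2 = 2.45 ft; q_6 = 0.50 × 1.53 × 2.45 = 1.874 ft³/s
Q = Σ qᵢ = 185.4 ft³/s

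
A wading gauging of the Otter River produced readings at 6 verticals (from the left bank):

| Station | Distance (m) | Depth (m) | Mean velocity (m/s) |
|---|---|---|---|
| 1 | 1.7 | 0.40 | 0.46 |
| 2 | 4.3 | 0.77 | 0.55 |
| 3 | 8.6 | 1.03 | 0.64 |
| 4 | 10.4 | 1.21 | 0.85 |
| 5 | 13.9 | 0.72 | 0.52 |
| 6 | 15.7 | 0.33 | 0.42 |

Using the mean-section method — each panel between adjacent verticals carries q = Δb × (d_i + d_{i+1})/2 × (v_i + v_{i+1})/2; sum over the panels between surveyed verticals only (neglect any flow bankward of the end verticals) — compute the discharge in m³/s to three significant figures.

7.33 m³/s

Panel 1-2: Δb = 2.6 m, d̄ = (0.40+0.77)/2 = 0.585, v̄ = (0.46+0.55)/2 = 0.505 → q = 2.6×0.585×0.505 = 0.7681 m³/s
Panel 2-3: Δb = 4.3 m, d̄ = (0.77+1.03)/2 = 0.9, v̄ = (0.55+0.64)/2 = 0.595 → q = 4.3×0.9×0.595 = 2.303 m³/s
Panel 3-4: Δb = 1.8 m, d̄ = (1.03+1.21)/2 = 1.12, v̄ = (0.64+0.85)/2 = 0.745 → q = 1.8×1.12×0.745 = 1.502 m³/s
Panel 4-5: Δb = 3.5 m, d̄ = (1.21+0.72)/2 = 0.965, v̄ = (0.85+0.52)/2 = 0.685 → q = 3.5×0.965×0.685 = 2.314 m³/s
Panel 5-6: Δb = 1.8 m, d̄ = (0.72+0.33)/2 = 0.525, v̄ = (0.52+0.42)/2 = 0.47 → q = 1.8×0.525×0.47 = 0.4442 m³/s
Q = Σ q = 7.330 m³/s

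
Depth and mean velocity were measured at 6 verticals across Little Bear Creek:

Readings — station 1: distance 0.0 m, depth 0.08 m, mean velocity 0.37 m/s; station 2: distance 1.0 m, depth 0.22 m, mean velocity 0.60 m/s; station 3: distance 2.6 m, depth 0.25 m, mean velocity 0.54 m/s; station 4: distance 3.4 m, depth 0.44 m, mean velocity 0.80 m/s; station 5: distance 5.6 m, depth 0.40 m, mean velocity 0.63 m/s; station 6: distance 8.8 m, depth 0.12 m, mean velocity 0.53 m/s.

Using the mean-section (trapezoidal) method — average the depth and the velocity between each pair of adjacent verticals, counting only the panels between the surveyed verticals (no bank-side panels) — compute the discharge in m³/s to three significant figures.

Panel 1-2: Δb = 1 m, d̄ = (0.08+0.22)/2 = 0.15, v̄ = (0.37+0.60)/2 = 0.485 → q = 1×0.15×0.485 = 0.07275 m³/s
Panel 2-3: Δb = 1.6 m, d̄ = (0.22+0.25)/2 = 0.235, v̄ = (0.60+0.54)/2 = 0.57 → q = 1.6×0.235×0.57 = 0.2143 m³/s
Panel 3-4: Δb = 0.8 m, d̄ = (0.25+0.44)/2 = 0.345, v̄ = (0.54+0.80)/2 = 0.67 → q = 0.8×0.345×0.67 = 0.1849 m³/s
Panel 4-5: Δb = 2.2 m, d̄ = (0.44+0.40)/2 = 0.42, v̄ = (0.80+0.63)/2 = 0.715 → q = 2.2×0.42×0.715 = 0.6607 m³/s
Panel 5-6: Δb = 3.2 m, d̄ = (0.40+0.12)/2 = 0.26, v̄ = (0.63+0.53)/2 = 0.58 → q = 3.2×0.26×0.58 = 0.4826 m³/s
Q = Σ q = 1.615 m³/s

1.62 m³/s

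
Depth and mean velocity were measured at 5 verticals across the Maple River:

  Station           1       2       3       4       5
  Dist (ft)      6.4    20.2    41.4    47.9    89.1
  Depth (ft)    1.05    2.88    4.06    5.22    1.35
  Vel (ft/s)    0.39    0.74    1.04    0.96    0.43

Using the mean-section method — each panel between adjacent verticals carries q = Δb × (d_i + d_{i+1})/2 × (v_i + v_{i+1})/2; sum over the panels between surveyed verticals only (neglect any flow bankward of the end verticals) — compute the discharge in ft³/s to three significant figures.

205 ft³/s

Panel 1-2: Δb = 13.8 ft, d̄ = (1.05+2.88)/2 = 1.965, v̄ = (0.39+0.74)/2 = 0.565 → q = 13.8×1.965×0.565 = 15.32 ft³/s
Panel 2-3: Δb = 21.2 ft, d̄ = (2.88+4.06)/2 = 3.47, v̄ = (0.74+1.04)/2 = 0.89 → q = 21.2×3.47×0.89 = 65.47 ft³/s
Panel 3-4: Δb = 6.5 ft, d̄ = (4.06+5.22)/2 = 4.64, v̄ = (1.04+0.96)/2 = 1 → q = 6.5×4.64×1 = 30.16 ft³/s
Panel 4-5: Δb = 41.2 ft, d̄ = (5.22+1.35)/2 = 3.285, v̄ = (0.96+0.43)/2 = 0.695 → q = 41.2×3.285×0.695 = 94.06 ft³/s
Q = Σ q = 205.0 ft³/s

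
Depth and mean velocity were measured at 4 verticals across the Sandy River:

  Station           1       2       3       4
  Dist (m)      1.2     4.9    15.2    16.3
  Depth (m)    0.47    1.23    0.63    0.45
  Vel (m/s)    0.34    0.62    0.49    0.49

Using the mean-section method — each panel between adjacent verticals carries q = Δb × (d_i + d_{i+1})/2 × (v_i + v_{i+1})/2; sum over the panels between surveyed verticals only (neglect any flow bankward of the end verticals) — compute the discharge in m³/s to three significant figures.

7.12 m³/s

Panel 1-2: Δb = 3.7 m, d̄ = (0.47+1.23)/2 = 0.85, v̄ = (0.34+0.62)/2 = 0.48 → q = 3.7×0.85×0.48 = 1.510 m³/s
Panel 2-3: Δb = 10.3 m, d̄ = (1.23+0.63)/2 = 0.93, v̄ = (0.62+0.49)/2 = 0.555 → q = 10.3×0.93×0.555 = 5.316 m³/s
Panel 3-4: Δb = 1.1 m, d̄ = (0.63+0.45)/2 = 0.54, v̄ = (0.49+0.49)/2 = 0.49 → q = 1.1×0.54×0.49 = 0.2911 m³/s
Q = Σ q = 7.117 m³/s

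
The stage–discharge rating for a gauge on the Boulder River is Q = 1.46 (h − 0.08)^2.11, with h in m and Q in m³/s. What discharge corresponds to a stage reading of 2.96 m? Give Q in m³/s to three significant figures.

Q = 1.46 × (2.96 − 0.08)^2.11 = 1.46 × 2.88^2.11 = 13.60 m³/s

13.6 m³/s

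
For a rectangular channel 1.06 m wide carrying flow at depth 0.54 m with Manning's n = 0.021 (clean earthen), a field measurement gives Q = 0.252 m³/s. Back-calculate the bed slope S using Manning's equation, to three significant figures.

A = b·y = 1.06 × 0.54 = 0.5724 m²
P = b + 2y = 1.06 + 2×0.54 = 2.140 m
R = A/P = 0.5724/2.140 = 0.2675 m
S = (Q·n / (1·A·R^(2/3)))² = (0.252×0.021 / (1×0.5724×0.4151))² = 0.0004960

0.000496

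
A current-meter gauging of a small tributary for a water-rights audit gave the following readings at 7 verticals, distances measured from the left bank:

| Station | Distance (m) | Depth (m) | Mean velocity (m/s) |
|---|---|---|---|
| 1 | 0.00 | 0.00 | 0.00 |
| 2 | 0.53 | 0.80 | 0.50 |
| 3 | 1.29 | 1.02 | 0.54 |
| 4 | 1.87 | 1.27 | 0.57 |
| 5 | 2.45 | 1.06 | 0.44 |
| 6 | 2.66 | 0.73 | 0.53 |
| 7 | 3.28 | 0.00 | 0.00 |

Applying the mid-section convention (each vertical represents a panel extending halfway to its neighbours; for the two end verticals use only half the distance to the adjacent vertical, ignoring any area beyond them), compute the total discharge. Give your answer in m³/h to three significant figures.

w_2 = (1.29 − 0.00)/2 = 0.645 m; q_2 = 0.50 × 0.80 × 0.645 = 0.2580 m³/s
w_3 = (1.87 − 0.53)/2 = 0.67 m; q_3 = 0.54 × 1.02 × 0.67 = 0.3690 m³/s
w_4 = (2.45 − 1.29)/2 = 0.58 m; q_4 = 0.57 × 1.27 × 0.58 = 0.4199 m³/s
w_5 = (2.66 − 1.87)/2 = 0.395 m; q_5 = 0.44 × 1.06 × 0.395 = 0.1842 m³/s
w_6 = (3.28 − 2.45)/2 = 0.415 m; q_6 = 0.53 × 0.73 × 0.415 = 0.1606 m³/s
Stations 1, 7 contribute zero (depth or velocity is 0).
Q = Σ qᵢ = 1.392 m³/s
= 1.392 × 3600 = 5010 m³/h

5010 m³/h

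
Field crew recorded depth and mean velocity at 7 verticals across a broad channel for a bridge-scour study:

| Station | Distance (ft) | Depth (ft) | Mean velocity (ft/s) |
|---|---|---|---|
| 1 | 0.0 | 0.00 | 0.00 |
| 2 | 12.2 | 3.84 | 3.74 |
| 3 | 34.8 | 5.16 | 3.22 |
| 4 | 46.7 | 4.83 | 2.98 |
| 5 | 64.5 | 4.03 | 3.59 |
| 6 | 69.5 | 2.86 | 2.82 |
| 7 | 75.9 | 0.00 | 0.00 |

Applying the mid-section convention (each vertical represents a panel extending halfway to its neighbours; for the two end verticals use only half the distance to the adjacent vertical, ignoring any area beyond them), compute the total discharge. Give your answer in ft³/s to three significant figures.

w_2 = (34.8 − 0.0)/2 = 17.4 ft; q_2 = 3.74 × 3.84 × 17.4 = 249.9 ft³/s
w_3 = (46.7 − 12.2)/2 = 17.25 ft; q_3 = 3.22 × 5.16 × 17.25 = 286.6 ft³/s
w_4 = (64.5 − 34.8)/2 = 14.85 ft; q_4 = 2.98 × 4.83 × 14.85 = 213.7 ft³/s
w_5 = (69.5 − 46.7)/2 = 11.4 ft; q_5 = 3.59 × 4.03 × 11.4 = 164.9 ft³/s
w_6 = (75.9 − 64.5)/2 = 5.7 ft; q_6 = 2.82 × 2.86 × 5.7 = 45.97 ft³/s
Stations 1, 7 contribute zero (depth or velocity is 0).
Q = Σ qᵢ = 961.1 ft³/s

961 ft³/s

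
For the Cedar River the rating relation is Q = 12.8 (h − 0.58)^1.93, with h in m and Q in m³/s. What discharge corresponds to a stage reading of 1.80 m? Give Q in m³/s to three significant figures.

Q = 12.8 × (1.80 − 0.58)^1.93 = 12.8 × 1.22^1.93 = 18.79 m³/s

18.8 m³/s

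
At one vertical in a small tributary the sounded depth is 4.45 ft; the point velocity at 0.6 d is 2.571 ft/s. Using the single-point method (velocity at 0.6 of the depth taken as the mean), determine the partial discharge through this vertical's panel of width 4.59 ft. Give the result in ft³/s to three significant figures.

v̄ = v₀.₆ = 2.571 ft/s
q = v̄ × d × w = 2.571 × 4.45 × 4.59 = 52.51 ft³/s

52.5 ft³/s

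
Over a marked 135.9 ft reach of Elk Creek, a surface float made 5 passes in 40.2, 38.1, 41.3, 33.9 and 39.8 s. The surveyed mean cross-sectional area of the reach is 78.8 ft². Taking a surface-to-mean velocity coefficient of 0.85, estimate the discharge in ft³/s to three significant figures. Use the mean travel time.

235 ft³/s

t̄ = (40.2 + 38.1 + 41.3 + 33.9 + 39.8) / 5 = 38.66 s
v_surface = L / t̄ = 135.9 / 38.66 = 3.515 ft/s
v_mean = 0.85 × 3.515 = 2.988 ft/s
Q = A × v_mean = 78.8 × 2.988 = 235.5 ft³/s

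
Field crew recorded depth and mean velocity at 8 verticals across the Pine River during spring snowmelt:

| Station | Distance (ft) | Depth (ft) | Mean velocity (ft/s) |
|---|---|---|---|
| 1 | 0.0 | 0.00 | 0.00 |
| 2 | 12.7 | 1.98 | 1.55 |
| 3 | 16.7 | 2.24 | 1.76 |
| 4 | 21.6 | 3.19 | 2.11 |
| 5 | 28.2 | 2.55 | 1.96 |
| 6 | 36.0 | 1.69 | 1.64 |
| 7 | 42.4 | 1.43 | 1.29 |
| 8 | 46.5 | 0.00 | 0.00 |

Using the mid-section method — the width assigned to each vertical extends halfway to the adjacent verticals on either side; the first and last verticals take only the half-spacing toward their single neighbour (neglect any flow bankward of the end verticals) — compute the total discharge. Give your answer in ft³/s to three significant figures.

w_2 = (16.7 − 0.0)/2 = 8.35 ft; q_2 = 1.55 × 1.98 × 8.35 = 25.63 ft³/s
w_3 = (21.6 − 12.7)/2 = 4.45 ft; q_3 = 1.76 × 2.24 × 4.45 = 17.54 ft³/s
w_4 = (28.2 − 16.7)/2 = 5.75 ft; q_4 = 2.11 × 3.19 × 5.75 = 38.70 ft³/s
w_5 = (36.0 − 21.6)/2 = 7.2 ft; q_5 = 1.96 × 2.55 × 7.2 = 35.99 ft³/s
w_6 = (42.4 − 28.2)/2 = 7.1 ft; q_6 = 1.64 × 1.69 × 7.1 = 19.68 ft³/s
w_7 = (46.5 − 36.0)/2 = 5.25 ft; q_7 = 1.29 × 1.43 × 5.25 = 9.685 ft³/s
Stations 1, 8 contribute zero (depth or velocity is 0).
Q = Σ qᵢ = 147.2 ft³/s

147 ft³/s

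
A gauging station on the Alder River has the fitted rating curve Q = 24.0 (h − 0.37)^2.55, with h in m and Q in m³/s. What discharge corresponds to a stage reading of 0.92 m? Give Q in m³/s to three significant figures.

Q = 24.0 × (0.92 − 0.37)^2.55 = 24.0 × 0.55^2.55 = 5.226 m³/s

5.23 m³/s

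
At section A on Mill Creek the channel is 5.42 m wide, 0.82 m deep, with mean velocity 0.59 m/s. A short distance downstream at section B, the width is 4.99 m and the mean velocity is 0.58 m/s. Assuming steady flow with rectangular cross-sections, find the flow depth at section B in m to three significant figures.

0.906 m

Q = A₁V₁ = (5.42×0.82) × 0.59 = 2.622 m³/s
d₂ = Q/(b₂ V₂) = 2.622/(4.99×0.58) = 0.9060 m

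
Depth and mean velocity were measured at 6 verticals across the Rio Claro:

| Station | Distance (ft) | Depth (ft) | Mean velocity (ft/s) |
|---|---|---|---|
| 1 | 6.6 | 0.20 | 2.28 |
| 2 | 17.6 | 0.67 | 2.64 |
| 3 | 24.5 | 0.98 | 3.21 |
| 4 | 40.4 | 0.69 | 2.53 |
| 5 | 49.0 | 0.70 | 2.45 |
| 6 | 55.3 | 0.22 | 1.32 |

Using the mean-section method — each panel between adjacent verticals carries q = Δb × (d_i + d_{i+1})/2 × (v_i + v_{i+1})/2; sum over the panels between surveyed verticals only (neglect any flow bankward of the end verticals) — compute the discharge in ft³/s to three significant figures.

Panel 1-2: Δb = 11 ft, d̄ = (0.20+0.67)/2 = 0.435, v̄ = (2.28+2.64)/2 = 2.46 → q = 11×0.435×2.46 = 11.77 ft³/s
Panel 2-3: Δb = 6.9 ft, d̄ = (0.67+0.98)/2 = 0.825, v̄ = (2.64+3.21)/2 = 2.925 → q = 6.9×0.825×2.925 = 16.65 ft³/s
Panel 3-4: Δb = 15.9 ft, d̄ = (0.98+0.69)/2 = 0.835, v̄ = (3.21+2.53)/2 = 2.87 → q = 15.9×0.835×2.87 = 38.10 ft³/s
Panel 4-5: Δb = 8.6 ft, d̄ = (0.69+0.70)/2 = 0.695, v̄ = (2.53+2.45)/2 = 2.49 → q = 8.6×0.695×2.49 = 14.88 ft³/s
Panel 5-6: Δb = 6.3 ft, d̄ = (0.70+0.22)/2 = 0.46, v̄ = (2.45+1.32)/2 = 1.885 → q = 6.3×0.46×1.885 = 5.463 ft³/s
Q = Σ q = 86.87 ft³/s

86.9 ft³/s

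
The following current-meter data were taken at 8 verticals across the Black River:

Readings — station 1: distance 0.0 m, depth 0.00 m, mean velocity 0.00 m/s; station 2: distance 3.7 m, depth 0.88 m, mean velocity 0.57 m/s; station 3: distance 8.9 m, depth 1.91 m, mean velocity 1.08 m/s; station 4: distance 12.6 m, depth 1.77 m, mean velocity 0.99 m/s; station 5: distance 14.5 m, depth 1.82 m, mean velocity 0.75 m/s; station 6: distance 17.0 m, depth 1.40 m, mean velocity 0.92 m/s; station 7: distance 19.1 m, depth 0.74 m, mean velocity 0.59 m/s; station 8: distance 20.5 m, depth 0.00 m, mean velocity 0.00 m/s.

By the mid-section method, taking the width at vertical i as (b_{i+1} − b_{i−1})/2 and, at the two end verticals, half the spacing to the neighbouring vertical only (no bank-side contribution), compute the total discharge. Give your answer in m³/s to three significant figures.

w_2 = (8.9 − 0.0)/2 = 4.45 m; q_2 = 0.57 × 0.88 × 4.45 = 2.232 m³/s
w_3 = (12.6 − 3.7)/2 = 4.45 m; q_3 = 1.08 × 1.91 × 4.45 = 9.179 m³/s
w_4 = (14.5 − 8.9)/2 = 2.8 m; q_4 = 0.99 × 1.77 × 2.8 = 4.906 m³/s
w_5 = (17.0 − 12.6)/2 = 2.2 m; q_5 = 0.75 × 1.82 × 2.2 = 3.003 m³/s
w_6 = (19.1 − 14.5)/2 = 2.3 m; q_6 = 0.92 × 1.40 × 2.3 = 2.962 m³/s
w_7 = (20.5 − 17.0)/2 = 1.75 m; q_7 = 0.59 × 0.74 × 1.75 = 0.7641 m³/s
Stations 1, 8 contribute zero (depth or velocity is 0).
Q = Σ qᵢ = 23.05 m³/s

23.0 m³/s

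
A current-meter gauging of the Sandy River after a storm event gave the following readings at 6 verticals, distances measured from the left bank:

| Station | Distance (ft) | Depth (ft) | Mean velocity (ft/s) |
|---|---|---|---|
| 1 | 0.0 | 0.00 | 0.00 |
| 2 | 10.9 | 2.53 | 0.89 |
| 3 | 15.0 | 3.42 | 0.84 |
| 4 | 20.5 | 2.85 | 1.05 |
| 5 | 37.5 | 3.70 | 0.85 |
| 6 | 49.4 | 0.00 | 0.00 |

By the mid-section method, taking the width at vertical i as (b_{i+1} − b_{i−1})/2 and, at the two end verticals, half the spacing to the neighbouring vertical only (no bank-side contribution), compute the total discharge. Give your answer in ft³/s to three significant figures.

110 ft³/s

w_2 = (15.0 − 0.0)/2 = 7.5 ft; q_2 = 0.89 × 2.53 × 7.5 = 16.89 ft³/s
w_3 = (20.5 − 10.9)/2 = 4.8 ft; q_3 = 0.84 × 3.42 × 4.8 = 13.79 ft³/s
w_4 = (37.5 − 15.0)/2 = 11.25 ft; q_4 = 1.05 × 2.85 × 11.25 = 33.67 ft³/s
w_5 = (49.4 − 20.5)/2 = 14.45 ft; q_5 = 0.85 × 3.70 × 14.45 = 45.45 ft³/s
Stations 1, 6 contribute zero (depth or velocity is 0).
Q = Σ qᵢ = 109.8 ft³/s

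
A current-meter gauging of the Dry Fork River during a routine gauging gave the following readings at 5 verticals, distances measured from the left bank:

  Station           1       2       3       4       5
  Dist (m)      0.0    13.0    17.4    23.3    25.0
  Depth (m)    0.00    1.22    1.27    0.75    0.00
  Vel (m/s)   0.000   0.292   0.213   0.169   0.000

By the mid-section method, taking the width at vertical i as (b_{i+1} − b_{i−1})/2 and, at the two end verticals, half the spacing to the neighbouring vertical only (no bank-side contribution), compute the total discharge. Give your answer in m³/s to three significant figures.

4.97 m³/s

w_2 = (17.4 − 0.0)/2 = 8.7 m; q_2 = 0.292 × 1.22 × 8.7 = 3.099 m³/s
w_3 = (23.3 − 13.0)/2 = 5.15 m; q_3 = 0.213 × 1.27 × 5.15 = 1.393 m³/s
w_4 = (25.0 − 17.4)/2 = 3.8 m; q_4 = 0.169 × 0.75 × 3.8 = 0.4817 m³/s
Stations 1, 5 contribute zero (depth or velocity is 0).
Q = Σ qᵢ = 4.974 m³/s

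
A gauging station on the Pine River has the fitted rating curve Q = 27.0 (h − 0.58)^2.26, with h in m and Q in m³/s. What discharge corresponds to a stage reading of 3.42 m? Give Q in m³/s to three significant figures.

286 m³/s

Q = 27.0 × (3.42 − 0.58)^2.26 = 27.0 × 2.84^2.26 = 285.7 m³/s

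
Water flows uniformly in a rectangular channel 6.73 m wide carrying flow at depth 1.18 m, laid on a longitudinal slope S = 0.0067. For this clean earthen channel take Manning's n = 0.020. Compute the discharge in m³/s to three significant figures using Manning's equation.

A = b·y = 6.73 × 1.18 = 7.941 m²
P = b + 2y = 6.73 + 2×1.18 = 9.090 m
R = A/P = 7.941/9.090 = 0.8736 m
Q = (1/n)·A·R^(2/3)·S^(1/2) = (1/0.020) × 7.941 × 0.8736^(2/3) × 0.0067^(1/2) = 29.70 m³/s

29.7 m³/s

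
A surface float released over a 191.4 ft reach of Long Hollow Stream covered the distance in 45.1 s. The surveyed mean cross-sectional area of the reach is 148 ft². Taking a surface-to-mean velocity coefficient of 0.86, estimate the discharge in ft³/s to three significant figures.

v_surface = L / t̄ = 191.4 / 45.1 = 4.244 ft/s
v_mean = 0.86 × 4.244 = 3.650 ft/s
Q = A × v_mean = 148 × 3.650 = 540.2 ft³/s

540 ft³/s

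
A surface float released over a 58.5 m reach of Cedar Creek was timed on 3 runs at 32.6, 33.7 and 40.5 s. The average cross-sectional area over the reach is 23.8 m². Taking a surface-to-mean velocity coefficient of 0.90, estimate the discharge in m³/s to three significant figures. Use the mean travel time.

t̄ = (32.6 + 33.7 + 40.5) / 3 = 35.6 s
v_surface = L / t̄ = 58.5 / 35.6 = 1.643 m/s
v_mean = 0.90 × 1.643 = 1.479 m/s
Q = A × v_mean = 23.8 × 1.479 = 35.20 m³/s

35.2 m³/s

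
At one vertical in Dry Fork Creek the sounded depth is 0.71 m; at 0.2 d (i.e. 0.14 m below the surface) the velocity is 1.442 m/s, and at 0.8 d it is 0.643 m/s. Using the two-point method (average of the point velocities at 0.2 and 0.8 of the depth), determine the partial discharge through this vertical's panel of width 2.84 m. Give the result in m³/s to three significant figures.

2.10 m³/s

v̄ = (1.442 + 0.643) / 2 = 1.043 m/s
q = v̄ × d × w = 1.043 × 0.71 × 2.84 = 2.102 m³/s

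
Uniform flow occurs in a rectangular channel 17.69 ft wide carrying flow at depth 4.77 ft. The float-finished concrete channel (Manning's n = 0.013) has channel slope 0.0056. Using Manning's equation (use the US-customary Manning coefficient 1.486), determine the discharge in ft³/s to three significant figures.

A = b·y = 17.69 × 4.77 = 84.38 ft²
P = b + 2y = 17.69 + 2×4.77 = 27.23 ft
R = A/P = 84.38/27.23 = 3.099 ft
Q = (1.486/n)·A·R^(2/3)·S^(1/2) = (1.486/0.013) × 84.38 × 3.099^(2/3) × 0.0056^(1/2) = 1534 ft³/s

1530 ft³/s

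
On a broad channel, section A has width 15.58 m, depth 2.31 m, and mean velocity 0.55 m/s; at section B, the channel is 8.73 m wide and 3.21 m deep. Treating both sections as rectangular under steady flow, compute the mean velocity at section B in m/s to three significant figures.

0.706 m/s

Q = A₁V₁ = (15.58×2.31) × 0.55 = 19.79 m³/s
A₂ = 8.73 × 3.21 = 28.02 m²
V₂ = Q/A₂ = 19.79/28.02 = 0.7064 m/s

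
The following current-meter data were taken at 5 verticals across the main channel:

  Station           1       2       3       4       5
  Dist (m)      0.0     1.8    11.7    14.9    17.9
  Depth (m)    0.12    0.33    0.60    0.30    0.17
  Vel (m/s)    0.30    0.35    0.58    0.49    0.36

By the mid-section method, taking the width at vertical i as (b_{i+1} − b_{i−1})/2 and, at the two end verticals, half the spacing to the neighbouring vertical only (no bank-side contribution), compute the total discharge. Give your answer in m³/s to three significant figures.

3.53 m³/s

w_1 = (1.8 − 0.0)/2 = 0.9 m; q_1 = 0.30 × 0.12 × 0.9 = 0.03240 m³/s
w_2 = (11.7 − 0.0)/2 = 5.85 m; q_2 = 0.35 × 0.33 × 5.85 = 0.6757 m³/s
w_3 = (14.9 − 1.8)/2 = 6.55 m; q_3 = 0.58 × 0.60 × 6.55 = 2.279 m³/s
w_4 = (17.9 − 11.7)/2 = 3.1 m; q_4 = 0.49 × 0.30 × 3.1 = 0.4557 m³/s
w_5 = (17.9 − 14.9)/2 = 1.5 m; q_5 = 0.36 × 0.17 × 1.5 = 0.09180 m³/s
Q = Σ qᵢ = 3.535 m³/s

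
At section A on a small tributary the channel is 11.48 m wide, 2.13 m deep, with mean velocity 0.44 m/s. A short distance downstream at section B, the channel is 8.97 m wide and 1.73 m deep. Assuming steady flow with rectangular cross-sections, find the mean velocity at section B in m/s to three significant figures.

0.693 m/s

Q = A₁V₁ = (11.48×2.13) × 0.44 = 10.76 m³/s
A₂ = 8.97 × 1.73 = 15.52 m²
V₂ = Q/A₂ = 10.76/15.52 = 0.6933 m/s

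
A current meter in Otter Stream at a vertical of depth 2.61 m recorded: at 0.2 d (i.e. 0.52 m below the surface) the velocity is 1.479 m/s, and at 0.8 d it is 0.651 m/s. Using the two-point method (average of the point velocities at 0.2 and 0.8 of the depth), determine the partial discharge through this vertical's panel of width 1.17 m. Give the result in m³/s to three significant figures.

3.25 m³/s

v̄ = (1.479 + 0.651) / 2 = 1.065 m/s
q = v̄ × d × w = 1.065 × 2.61 × 1.17 = 3.252 m³/s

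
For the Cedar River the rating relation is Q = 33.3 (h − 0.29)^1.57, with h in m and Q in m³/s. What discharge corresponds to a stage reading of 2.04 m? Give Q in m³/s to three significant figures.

80.2 m³/s

Q = 33.3 × (2.04 − 0.29)^1.57 = 33.3 × 1.75^1.57 = 80.17 m³/s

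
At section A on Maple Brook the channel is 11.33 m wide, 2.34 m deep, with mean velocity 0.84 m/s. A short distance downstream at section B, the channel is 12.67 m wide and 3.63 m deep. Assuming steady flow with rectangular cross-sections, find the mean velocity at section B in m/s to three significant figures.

0.484 m/s

Q = A₁V₁ = (11.33×2.34) × 0.84 = 22.27 m³/s
A₂ = 12.67 × 3.63 = 45.99 m²
V₂ = Q/A₂ = 22.27/45.99 = 0.4842 m/s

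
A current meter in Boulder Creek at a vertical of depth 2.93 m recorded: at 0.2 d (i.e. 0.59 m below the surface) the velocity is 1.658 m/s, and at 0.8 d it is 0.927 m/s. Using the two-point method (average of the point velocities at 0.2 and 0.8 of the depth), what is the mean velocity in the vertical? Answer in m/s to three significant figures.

1.29 m/s

v̄ = (1.658 + 0.927) / 2 = 1.293 m/s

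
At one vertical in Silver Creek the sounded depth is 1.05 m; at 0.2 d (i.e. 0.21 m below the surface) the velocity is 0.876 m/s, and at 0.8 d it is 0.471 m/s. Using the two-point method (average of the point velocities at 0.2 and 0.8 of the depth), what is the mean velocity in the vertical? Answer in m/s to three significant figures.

0.674 m/s

v̄ = (0.876 + 0.471) / 2 = 0.6735 m/s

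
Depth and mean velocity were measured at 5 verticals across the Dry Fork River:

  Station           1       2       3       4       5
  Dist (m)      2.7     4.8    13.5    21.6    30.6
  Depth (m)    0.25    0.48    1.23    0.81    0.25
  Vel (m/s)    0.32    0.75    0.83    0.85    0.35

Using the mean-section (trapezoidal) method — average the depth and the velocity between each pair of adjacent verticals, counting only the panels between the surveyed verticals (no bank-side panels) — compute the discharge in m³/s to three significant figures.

16.1 m³/s

Panel 1-2: Δb = 2.1 m, d̄ = (0.25+0.48)/2 = 0.365, v̄ = (0.32+0.75)/2 = 0.535 → q = 2.1×0.365×0.535 = 0.4101 m³/s
Panel 2-3: Δb = 8.7 m, d̄ = (0.48+1.23)/2 = 0.855, v̄ = (0.75+0.83)/2 = 0.79 → q = 8.7×0.855×0.79 = 5.876 m³/s
Panel 3-4: Δb = 8.1 m, d̄ = (1.23+0.81)/2 = 1.02, v̄ = (0.83+0.85)/2 = 0.84 → q = 8.1×1.02×0.84 = 6.940 m³/s
Panel 4-5: Δb = 9 m, d̄ = (0.81+0.25)/2 = 0.53, v̄ = (0.85+0.35)/2 = 0.6 → q = 9×0.53×0.6 = 2.862 m³/s
Q = Σ q = 16.09 m³/s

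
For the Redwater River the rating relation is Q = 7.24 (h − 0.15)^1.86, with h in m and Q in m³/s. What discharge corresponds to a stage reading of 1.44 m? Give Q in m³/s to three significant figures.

11.6 m³/s

Q = 7.24 × (1.44 − 0.15)^1.86 = 7.24 × 1.29^1.86 = 11.63 m³/s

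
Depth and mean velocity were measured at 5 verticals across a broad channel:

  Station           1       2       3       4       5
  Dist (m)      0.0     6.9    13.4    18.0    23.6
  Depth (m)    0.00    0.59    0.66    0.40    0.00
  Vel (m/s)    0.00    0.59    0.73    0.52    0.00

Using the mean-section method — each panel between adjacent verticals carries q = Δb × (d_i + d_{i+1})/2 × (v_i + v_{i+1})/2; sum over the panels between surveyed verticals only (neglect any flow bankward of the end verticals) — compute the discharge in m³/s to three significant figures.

Panel 1-2: Δb = 6.9 m, d̄ = (0.00+0.59)/2 = 0.295, v̄ = (0.00+0.59)/2 = 0.295 → q = 6.9×0.295×0.295 = 0.6005 m³/s
Panel 2-3: Δb = 6.5 m, d̄ = (0.59+0.66)/2 = 0.625, v̄ = (0.59+0.73)/2 = 0.66 → q = 6.5×0.625×0.66 = 2.681 m³/s
Panel 3-4: Δb = 4.6 m, d̄ = (0.66+0.40)/2 = 0.53, v̄ = (0.73+0.52)/2 = 0.625 → q = 4.6×0.53×0.625 = 1.524 m³/s
Panel 4-5: Δb = 5.6 m, d̄ = (0.40+0.00)/2 = 0.2, v̄ = (0.52+0.00)/2 = 0.26 → q = 5.6×0.2×0.26 = 0.2912 m³/s
Q = Σ q = 5.097 m³/s

5.10 m³/s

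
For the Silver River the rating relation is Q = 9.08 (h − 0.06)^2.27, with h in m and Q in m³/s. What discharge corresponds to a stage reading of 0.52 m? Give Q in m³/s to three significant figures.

Q = 9.08 × (0.52 − 0.06)^2.27 = 9.08 × 0.46^2.27 = 1.558 m³/s

1.56 m³/s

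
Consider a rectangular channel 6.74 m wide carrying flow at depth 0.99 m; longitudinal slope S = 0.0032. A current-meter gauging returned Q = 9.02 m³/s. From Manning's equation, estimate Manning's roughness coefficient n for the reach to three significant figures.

A = b·y = 6.74 × 0.99 = 6.673 m²
P = b + 2y = 6.74 + 2×0.99 = 8.720 m
R = A/P = 6.673/8.720 = 0.7652 m
n = (1/Q)·A·R^(2/3)·S^(1/2) = (1/9.02) × 6.673 × 0.8366 × 0.05657 = 0.03501

0.0350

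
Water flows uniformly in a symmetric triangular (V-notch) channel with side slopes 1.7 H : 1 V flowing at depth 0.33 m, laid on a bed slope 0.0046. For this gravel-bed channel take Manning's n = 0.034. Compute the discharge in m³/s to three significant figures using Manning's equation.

A = z·y² = 1.7×0.33² = 0.1851 m²
P = 2y√(1+z²) = 2×0.33×√(1+1.7²) = 1.302 m
R = A/P = 0.1851/1.302 = 0.1422 m
Q = (1/n)·A·R^(2/3)·S^(1/2) = (1/0.034) × 0.1851 × 0.1422^(2/3) × 0.0046^(1/2) = 0.1006 m³/s

0.101 m³/s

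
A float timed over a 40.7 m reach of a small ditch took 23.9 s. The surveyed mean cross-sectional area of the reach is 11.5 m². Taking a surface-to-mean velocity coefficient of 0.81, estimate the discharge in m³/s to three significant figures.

v_surface = L / t̄ = 40.7 / 23.9 = 1.703 m/s
v_mean = 0.81 × 1.703 = 1.379 m/s
Q = A × v_mean = 11.5 × 1.379 = 15.86 m³/s

15.9 m³/s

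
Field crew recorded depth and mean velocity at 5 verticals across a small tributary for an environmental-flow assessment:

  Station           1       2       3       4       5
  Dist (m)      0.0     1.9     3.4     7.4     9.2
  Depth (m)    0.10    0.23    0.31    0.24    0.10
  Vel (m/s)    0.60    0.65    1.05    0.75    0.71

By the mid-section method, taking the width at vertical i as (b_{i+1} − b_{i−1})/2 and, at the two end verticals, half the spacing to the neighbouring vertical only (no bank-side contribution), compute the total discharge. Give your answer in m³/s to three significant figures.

1.79 m³/s

w_1 = (1.9 − 0.0)/2 = 0.95 m; q_1 = 0.60 × 0.10 × 0.95 = 0.05700 m³/s
w_2 = (3.4 − 0.0)/2 = 1.7 m; q_2 = 0.65 × 0.23 × 1.7 = 0.2542 m³/s
w_3 = (7.4 − 1.9)/2 = 2.75 m; q_3 = 1.05 × 0.31 × 2.75 = 0.8951 m³/s
w_4 = (9.2 − 3.4)/2 = 2.9 m; q_4 = 0.75 × 0.24 × 2.9 = 0.5220 m³/s
w_5 = (9.2 − 7.4)/2 = 0.9 m; q_5 = 0.71 × 0.10 × 0.9 = 0.06390 m³/s
Q = Σ qᵢ = 1.792 m³/s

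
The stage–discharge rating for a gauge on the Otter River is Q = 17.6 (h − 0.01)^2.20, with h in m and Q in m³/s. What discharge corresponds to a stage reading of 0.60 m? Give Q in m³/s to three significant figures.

5.51 m³/s

Q = 17.6 × (0.60 − 0.01)^2.20 = 17.6 × 0.59^2.20 = 5.513 m³/s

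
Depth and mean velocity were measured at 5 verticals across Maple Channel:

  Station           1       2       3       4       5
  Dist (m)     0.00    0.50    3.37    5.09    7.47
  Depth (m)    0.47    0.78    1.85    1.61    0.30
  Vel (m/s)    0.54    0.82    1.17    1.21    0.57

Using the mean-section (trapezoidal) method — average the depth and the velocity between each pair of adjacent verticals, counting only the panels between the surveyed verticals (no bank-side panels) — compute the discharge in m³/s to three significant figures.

Panel 1-2: Δb = 0.5 m, d̄ = (0.47+0.78)/2 = 0.625, v̄ = (0.54+0.82)/2 = 0.68 → q = 0.5×0.625×0.68 = 0.2125 m³/s
Panel 2-3: Δb = 2.87 m, d̄ = (0.78+1.85)/2 = 1.315, v̄ = (0.82+1.17)/2 = 0.995 → q = 2.87×1.315×0.995 = 3.755 m³/s
Panel 3-4: Δb = 1.72 m, d̄ = (1.85+1.61)/2 = 1.73, v̄ = (1.17+1.21)/2 = 1.19 → q = 1.72×1.73×1.19 = 3.541 m³/s
Panel 4-5: Δb = 2.38 m, d̄ = (1.61+0.30)/2 = 0.955, v̄ = (1.21+0.57)/2 = 0.89 → q = 2.38×0.955×0.89 = 2.023 m³/s
Q = Σ q = 9.532 m³/s

9.53 m³/s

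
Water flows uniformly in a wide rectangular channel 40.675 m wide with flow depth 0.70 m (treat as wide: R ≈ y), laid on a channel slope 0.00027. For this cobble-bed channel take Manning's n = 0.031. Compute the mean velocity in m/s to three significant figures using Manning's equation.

0.418 m/s

A = b·y = 40.675 × 0.70 = 28.47 m²
Wide channel: R ≈ y = 0.70 m
Q = (1/n)·A·R^(2/3)·S^(1/2) = (1/0.031) × 28.47 × 0.7000^(2/3) × 0.00027^(1/2) = 11.90 m³/s
V = Q/A = 11.90/28.47 = 0.4179 m/s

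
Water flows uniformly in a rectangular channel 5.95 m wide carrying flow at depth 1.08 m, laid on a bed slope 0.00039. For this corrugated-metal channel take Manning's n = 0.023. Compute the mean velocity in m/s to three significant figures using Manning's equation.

0.735 m/s

A = b·y = 5.95 × 1.08 = 6.426 m²
P = b + 2y = 5.95 + 2×1.08 = 8.110 m
R = A/P = 6.426/8.110 = 0.7924 m
Q = (1/n)·A·R^(2/3)·S^(1/2) = (1/0.023) × 6.426 × 0.7924^(2/3) × 0.00039^(1/2) = 4.725 m³/s
V = Q/A = 4.725/6.426 = 0.7352 m/s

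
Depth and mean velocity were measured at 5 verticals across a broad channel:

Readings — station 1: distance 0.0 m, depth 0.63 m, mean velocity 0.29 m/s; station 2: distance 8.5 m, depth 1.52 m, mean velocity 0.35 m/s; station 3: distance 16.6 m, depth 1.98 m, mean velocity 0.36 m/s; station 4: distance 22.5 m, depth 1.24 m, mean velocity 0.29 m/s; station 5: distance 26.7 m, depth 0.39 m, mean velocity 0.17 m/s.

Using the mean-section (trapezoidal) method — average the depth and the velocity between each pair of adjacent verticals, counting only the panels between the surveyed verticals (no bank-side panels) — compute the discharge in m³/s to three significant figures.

11.8 m³/s

Panel 1-2: Δb = 8.5 m, d̄ = (0.63+1.52)/2 = 1.075, v̄ = (0.29+0.35)/2 = 0.32 → q = 8.5×1.075×0.32 = 2.924 m³/s
Panel 2-3: Δb = 8.1 m, d̄ = (1.52+1.98)/2 = 1.75, v̄ = (0.35+0.36)/2 = 0.355 → q = 8.1×1.75×0.355 = 5.032 m³/s
Panel 3-4: Δb = 5.9 m, d̄ = (1.98+1.24)/2 = 1.61, v̄ = (0.36+0.29)/2 = 0.325 → q = 5.9×1.61×0.325 = 3.087 m³/s
Panel 4-5: Δb = 4.2 m, d̄ = (1.24+0.39)/2 = 0.815, v̄ = (0.29+0.17)/2 = 0.23 → q = 4.2×0.815×0.23 = 0.7873 m³/s
Q = Σ q = 11.83 m³/s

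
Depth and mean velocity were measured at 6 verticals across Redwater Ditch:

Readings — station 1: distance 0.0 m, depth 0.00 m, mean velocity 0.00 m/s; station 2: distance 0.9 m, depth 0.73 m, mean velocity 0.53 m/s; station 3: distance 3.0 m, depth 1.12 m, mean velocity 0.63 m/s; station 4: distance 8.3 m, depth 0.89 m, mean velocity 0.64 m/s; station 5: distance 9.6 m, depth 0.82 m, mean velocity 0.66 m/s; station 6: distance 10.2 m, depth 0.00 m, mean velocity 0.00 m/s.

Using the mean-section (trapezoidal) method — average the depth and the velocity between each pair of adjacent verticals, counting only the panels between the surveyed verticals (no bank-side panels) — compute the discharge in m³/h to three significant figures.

19400 m³/h

Panel 1-2: Δb = 0.9 m, d̄ = (0.00+0.73)/2 = 0.365, v̄ = (0.00+0.53)/2 = 0.265 → q = 0.9×0.365×0.265 = 0.08705 m³/s
Panel 2-3: Δb = 2.1 m, d̄ = (0.73+1.12)/2 = 0.925, v̄ = (0.53+0.63)/2 = 0.58 → q = 2.1×0.925×0.58 = 1.127 m³/s
Panel 3-4: Δb = 5.3 m, d̄ = (1.12+0.89)/2 = 1.005, v̄ = (0.63+0.64)/2 = 0.635 → q = 5.3×1.005×0.635 = 3.382 m³/s
Panel 4-5: Δb = 1.3 m, d̄ = (0.89+0.82)/2 = 0.855, v̄ = (0.64+0.66)/2 = 0.65 → q = 1.3×0.855×0.65 = 0.7225 m³/s
Panel 5-6: Δb = 0.6 m, d̄ = (0.82+0.00)/2 = 0.41, v̄ = (0.66+0.00)/2 = 0.33 → q = 0.6×0.41×0.33 = 0.08118 m³/s
Q = Σ q = 5.400 m³/s
= 5.400 × 3600 = 19440 m³/h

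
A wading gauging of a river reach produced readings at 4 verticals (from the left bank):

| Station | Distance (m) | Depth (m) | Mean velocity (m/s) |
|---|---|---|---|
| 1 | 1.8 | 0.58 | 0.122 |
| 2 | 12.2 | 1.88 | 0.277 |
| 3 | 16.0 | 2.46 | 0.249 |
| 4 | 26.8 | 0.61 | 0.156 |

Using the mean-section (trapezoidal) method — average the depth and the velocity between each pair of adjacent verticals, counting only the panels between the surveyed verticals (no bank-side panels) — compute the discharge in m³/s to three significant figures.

8.08 m³/s

Panel 1-2: Δb = 10.4 m, d̄ = (0.58+1.88)/2 = 1.23, v̄ = (0.122+0.277)/2 = 0.1995 → q = 10.4×1.23×0.1995 = 2.552 m³/s
Panel 2-3: Δb = 3.8 m, d̄ = (1.88+2.46)/2 = 2.17, v̄ = (0.277+0.249)/2 = 0.263 → q = 3.8×2.17×0.263 = 2.169 m³/s
Panel 3-4: Δb = 10.8 m, d̄ = (2.46+0.61)/2 = 1.535, v̄ = (0.249+0.156)/2 = 0.2025 → q = 10.8×1.535×0.2025 = 3.357 m³/s
Q = Σ q = 8.078 m³/s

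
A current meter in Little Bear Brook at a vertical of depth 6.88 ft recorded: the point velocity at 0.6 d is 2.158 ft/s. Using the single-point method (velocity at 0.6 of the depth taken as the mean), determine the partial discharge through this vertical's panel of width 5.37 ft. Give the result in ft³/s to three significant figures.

v̄ = v₀.₆ = 2.158 ft/s
q = v̄ × d × w = 2.158 × 6.88 × 5.37 = 79.73 ft³/s

79.7 ft³/s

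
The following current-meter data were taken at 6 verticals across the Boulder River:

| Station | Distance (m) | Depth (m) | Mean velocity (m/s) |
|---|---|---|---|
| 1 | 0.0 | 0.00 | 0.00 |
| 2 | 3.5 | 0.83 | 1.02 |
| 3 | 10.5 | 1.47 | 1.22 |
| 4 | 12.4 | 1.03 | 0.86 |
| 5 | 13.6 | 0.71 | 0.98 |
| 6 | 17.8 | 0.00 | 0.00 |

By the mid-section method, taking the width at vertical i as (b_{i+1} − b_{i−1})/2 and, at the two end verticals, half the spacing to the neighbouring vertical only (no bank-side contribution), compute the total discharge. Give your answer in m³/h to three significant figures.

w_2 = (10.5 − 0.0)/2 = 5.25 m; q_2 = 1.02 × 0.83 × 5.25 = 4.445 m³/s
w_3 = (12.4 − 3.5)/2 = 4.45 m; q_3 = 1.22 × 1.47 × 4.45 = 7.981 m³/s
w_4 = (13.6 − 10.5)/2 = 1.55 m; q_4 = 0.86 × 1.03 × 1.55 = 1.373 m³/s
w_5 = (17.8 − 12.4)/2 = 2.7 m; q_5 = 0.98 × 0.71 × 2.7 = 1.879 m³/s
Stations 1, 6 contribute zero (depth or velocity is 0).
Q = Σ qᵢ = 15.68 m³/s
= 15.68 × 3600 = 56440 m³/h

56400 m³/h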